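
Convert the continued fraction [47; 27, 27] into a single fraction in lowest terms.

Start with 27.
27 + 1/(27/1) = 27 + 1/27 = 730/27
47 + 1/(730/27) = 47 + 27/730 = 34337/730

34337/730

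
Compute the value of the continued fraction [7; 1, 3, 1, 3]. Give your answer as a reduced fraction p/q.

148/19

Use the convergent recurrence hₖ = aₖ·hₖ₋₁ + hₖ₋₂ (and likewise for the denominators kₖ):
a_0 = 7: 7/1
a_1 = 1: 8/1
a_2 = 3: 31/4
a_3 = 1: 39/5
a_4 = 3: 148/19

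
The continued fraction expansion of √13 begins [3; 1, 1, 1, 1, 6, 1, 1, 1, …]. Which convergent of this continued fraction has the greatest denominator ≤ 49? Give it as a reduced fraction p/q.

137/38

List convergents until the denominator exceeds the bound:
a_0 = 3: 3/1  (≤ bound)
a_1 = 1: 4/1  (≤ bound)
a_2 = 1: 7/2  (≤ bound)
a_3 = 1: 11/3  (≤ bound)
a_4 = 1: 18/5  (≤ bound)
a_5 = 6: 119/33  (≤ bound)
a_6 = 1: 137/38  (≤ bound)
a_7 = 1: 256/71  (> 49, stop)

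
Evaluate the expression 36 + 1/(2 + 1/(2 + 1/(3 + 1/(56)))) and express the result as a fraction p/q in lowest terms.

34846/957

Starting at the tail and folding back:
Start with 56.
3 + 1/(56/1) = 3 + 1/56 = 169/56
2 + 1/(169/56) = 2 + 56/169 = 394/169
2 + 1/(394/169) = 2 + 169/394 = 957/394
36 + 1/(957/394) = 36 + 394/957 = 34846/957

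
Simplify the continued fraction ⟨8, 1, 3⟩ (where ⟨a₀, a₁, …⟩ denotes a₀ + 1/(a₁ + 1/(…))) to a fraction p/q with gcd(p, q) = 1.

Use the convergent recurrence hₖ = aₖ·hₖ₋₁ + hₖ₋₂ (and likewise for the denominators kₖ):
a_0 = 8: 8/1
a_1 = 1: 9/1
a_2 = 3: 35/4

35/4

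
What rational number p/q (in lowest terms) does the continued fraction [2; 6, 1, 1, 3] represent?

99/46

Build up convergents one term at a time:
a_0 = 2: 2/1
a_1 = 6: 13/6
a_2 = 1: 15/7
a_3 = 1: 28/13
a_4 = 3: 99/46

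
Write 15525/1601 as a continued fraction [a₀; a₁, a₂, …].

15525 = 9·1601 + 1116, so a_0 = 9
1601 = 1·1116 + 485, so a_1 = 1
1116 = 2·485 + 146, so a_2 = 2
485 = 3·146 + 47, so a_3 = 3
146 = 3·47 + 5, so a_4 = 3
47 = 9·5 + 2, so a_5 = 9
5 = 2·2 + 1, so a_6 = 2
2 = 2·1 + 0, so a_7 = 2

[9; 1, 2, 3, 3, 9, 2, 2]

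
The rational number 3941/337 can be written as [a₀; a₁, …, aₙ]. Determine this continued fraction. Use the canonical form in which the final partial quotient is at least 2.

3941 = 11·337 + 234, so a_0 = 11
337 = 1·234 + 103, so a_1 = 1
234 = 2·103 + 28, so a_2 = 2
103 = 3·28 + 19, so a_3 = 3
28 = 1·19 + 9, so a_4 = 1
19 = 2·9 + 1, so a_5 = 2
9 = 9·1 + 0, so a_6 = 9

[11; 1, 2, 3, 1, 2, 9]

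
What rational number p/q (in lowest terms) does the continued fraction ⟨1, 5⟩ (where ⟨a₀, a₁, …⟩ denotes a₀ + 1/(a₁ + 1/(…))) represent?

6/5

a_0 = 1: 1/1
a_1 = 5: 6/5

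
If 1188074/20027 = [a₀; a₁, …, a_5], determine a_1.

3

1188074 = 59·20027 + 6481, so a_0 = 59
20027 = 3·6481 + 584, so a_1 = 3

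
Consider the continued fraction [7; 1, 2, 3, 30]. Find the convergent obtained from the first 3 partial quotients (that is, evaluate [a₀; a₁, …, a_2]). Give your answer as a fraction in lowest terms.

a_0 = 7: 7/1
a_1 = 1: 8/1
a_2 = 2: 23/3

23/3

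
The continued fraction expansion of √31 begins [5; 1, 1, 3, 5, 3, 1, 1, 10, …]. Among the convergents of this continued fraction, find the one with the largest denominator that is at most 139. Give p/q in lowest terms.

657/118

a_0 = 5: 5/1  (≤ bound)
a_1 = 1: 6/1  (≤ bound)
a_2 = 1: 11/2  (≤ bound)
a_3 = 3: 39/7  (≤ bound)
a_4 = 5: 206/37  (≤ bound)
a_5 = 3: 657/118  (≤ bound)
a_6 = 1: 863/155  (> 139, stop)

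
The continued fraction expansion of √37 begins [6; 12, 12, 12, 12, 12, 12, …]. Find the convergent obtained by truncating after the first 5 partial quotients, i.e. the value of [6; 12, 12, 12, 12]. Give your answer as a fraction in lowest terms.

a_0 = 6: 6/1
a_1 = 12: 73/12
a_2 = 12: 882/145
a_3 = 12: 10657/1752
a_4 = 12: 128766/21169

128766/21169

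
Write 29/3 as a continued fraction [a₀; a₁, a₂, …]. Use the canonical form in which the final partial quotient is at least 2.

Run the Euclidean algorithm, recording each quotient:
29 ÷ 3 → quotient 9, remainder 2
3 ÷ 2 → quotient 1, remainder 1
2 ÷ 1 → quotient 2, remainder 0

[9; 1, 2]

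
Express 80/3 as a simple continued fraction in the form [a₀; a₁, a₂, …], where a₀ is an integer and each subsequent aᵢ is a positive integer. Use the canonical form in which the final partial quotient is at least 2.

[26; 1, 2]

Run the Euclidean algorithm, recording each quotient:
80 = 26·3 + 2, so a_0 = 26
3 = 1·2 + 1, so a_1 = 1
2 = 2·1 + 0, so a_2 = 2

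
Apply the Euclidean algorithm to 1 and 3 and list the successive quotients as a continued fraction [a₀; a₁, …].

[0; 3]

1 = 0·3 + 1, so a_0 = 0
3 = 3·1 + 0, so a_1 = 3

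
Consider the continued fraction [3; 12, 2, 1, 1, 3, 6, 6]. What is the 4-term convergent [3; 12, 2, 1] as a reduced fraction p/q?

114/37

Work from the innermost term outward:
Start with 1.
2 + 1/(1/1) = 2 + 1/1 = 3/1
12 + 1/(3/1) = 12 + 1/3 = 37/3
3 + 1/(37/3) = 3 + 3/37 = 114/37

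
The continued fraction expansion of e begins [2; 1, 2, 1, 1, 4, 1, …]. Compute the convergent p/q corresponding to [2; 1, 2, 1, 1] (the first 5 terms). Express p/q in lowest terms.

19/7

Start with 1.
1 + 1/(1/1) = 1 + 1/1 = 2/1
2 + 1/(2/1) = 2 + 1/2 = 5/2
1 + 1/(5/2) = 1 + 2/5 = 7/5
2 + 1/(7/5) = 2 + 5/7 = 19/7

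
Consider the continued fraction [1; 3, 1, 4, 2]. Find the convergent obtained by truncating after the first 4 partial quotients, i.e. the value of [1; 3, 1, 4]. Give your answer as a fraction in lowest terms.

Work from the innermost term outward:
Start with 4.
1 + 1/(4/1) = 1 + 1/4 = 5/4
3 + 1/(5/4) = 3 + 4/5 = 19/5
1 + 1/(19/5) = 1 + 5/19 = 24/19

24/19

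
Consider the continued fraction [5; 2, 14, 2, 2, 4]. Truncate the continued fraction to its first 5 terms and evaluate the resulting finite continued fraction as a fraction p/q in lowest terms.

a_0 = 5: 5/1
a_1 = 2: 11/2
a_2 = 14: 159/29
a_3 = 2: 329/60
a_4 = 2: 817/149

817/149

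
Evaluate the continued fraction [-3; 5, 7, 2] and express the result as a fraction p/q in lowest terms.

a_0 = -3: -3/1
a_1 = 5: -14/5
a_2 = 7: -101/36
a_3 = 2: -216/77

-216/77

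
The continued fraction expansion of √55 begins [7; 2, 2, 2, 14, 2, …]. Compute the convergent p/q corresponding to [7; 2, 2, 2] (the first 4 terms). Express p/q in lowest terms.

89/12

Collapse the nested fraction from the inside out:
Start with 2.
2 + 1/(2/1) = 2 + 1/2 = 5/2
2 + 1/(5/2) = 2 + 2/5 = 12/5
7 + 1/(12/5) = 7 + 5/12 = 89/12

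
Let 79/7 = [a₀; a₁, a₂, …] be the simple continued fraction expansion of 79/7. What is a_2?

2

Repeatedly divide and take the remainder:
⌊79/7⌋ = 11, remainder 2
⌊7/2⌋ = 3, remainder 1
⌊2/1⌋ = 2, remainder 0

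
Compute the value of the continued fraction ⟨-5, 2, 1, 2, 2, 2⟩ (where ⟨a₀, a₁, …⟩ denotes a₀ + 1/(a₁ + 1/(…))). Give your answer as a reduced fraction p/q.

Start with 2.
2 + 1/(2/1) = 2 + 1/2 = 5/2
2 + 1/(5/2) = 2 + 2/5 = 12/5
1 + 1/(12/5) = 1 + 5/12 = 17/12
2 + 1/(17/12) = 2 + 12/17 = 46/17
-5 + 1/(46/17) = -5 + 17/46 = -213/46

-213/46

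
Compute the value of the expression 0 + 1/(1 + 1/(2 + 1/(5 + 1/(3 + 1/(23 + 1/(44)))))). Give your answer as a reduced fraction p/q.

35939/52367

a_0 = 0: 0/1
a_1 = 1: 1/1
a_2 = 2: 2/3
a_3 = 5: 11/16
a_4 = 3: 35/51
a_5 = 23: 816/1189
a_6 = 44: 35939/52367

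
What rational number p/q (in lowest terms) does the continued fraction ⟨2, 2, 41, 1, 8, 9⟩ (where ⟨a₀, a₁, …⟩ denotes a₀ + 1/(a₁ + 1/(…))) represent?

17339/6952

a_0 = 2: 2/1
a_1 = 2: 5/2
a_2 = 41: 207/83
a_3 = 1: 212/85
a_4 = 8: 1903/763
a_5 = 9: 17339/6952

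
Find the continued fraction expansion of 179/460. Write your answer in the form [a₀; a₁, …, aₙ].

Repeatedly divide and take the remainder:
⌊179/460⌋ = 0, remainder 179
⌊460/179⌋ = 2, remainder 102
⌊179/102⌋ = 1, remainder 77
⌊102/77⌋ = 1, remainder 25
⌊77/25⌋ = 3, remainder 2
⌊25/2⌋ = 12, remainder 1
⌊2/1⌋ = 2, remainder 0

[0; 2, 1, 1, 3, 12, 2]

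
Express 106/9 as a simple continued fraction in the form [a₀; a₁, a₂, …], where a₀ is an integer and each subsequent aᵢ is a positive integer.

106 = 11·9 + 7, so a_0 = 11
9 = 1·7 + 2, so a_1 = 1
7 = 3·2 + 1, so a_2 = 3
2 = 2·1 + 0, so a_3 = 2

[11; 1, 3, 2]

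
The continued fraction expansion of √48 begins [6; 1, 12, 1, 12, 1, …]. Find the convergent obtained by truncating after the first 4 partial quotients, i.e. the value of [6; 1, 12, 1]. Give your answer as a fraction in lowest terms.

Start with 1.
12 + 1/(1/1) = 12 + 1/1 = 13/1
1 + 1/(13/1) = 1 + 1/13 = 14/13
6 + 1/(14/13) = 6 + 13/14 = 97/14

97/14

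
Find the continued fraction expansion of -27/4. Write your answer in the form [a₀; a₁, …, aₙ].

[-7; 4]

Apply division with remainder until the remainder is 0:
-27 ÷ 4 → quotient -7, remainder 1
4 ÷ 1 → quotient 4, remainder 0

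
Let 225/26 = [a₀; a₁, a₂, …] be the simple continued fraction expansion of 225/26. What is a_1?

1

Run the Euclidean algorithm, recording each quotient:
225 ÷ 26 → quotient 8, remainder 17
26 ÷ 17 → quotient 1, remainder 9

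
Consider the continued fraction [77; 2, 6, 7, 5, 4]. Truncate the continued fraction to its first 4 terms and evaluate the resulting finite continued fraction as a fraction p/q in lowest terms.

a_0 = 77: 77/1
a_1 = 2: 155/2
a_2 = 6: 1007/13
a_3 = 7: 7204/93

7204/93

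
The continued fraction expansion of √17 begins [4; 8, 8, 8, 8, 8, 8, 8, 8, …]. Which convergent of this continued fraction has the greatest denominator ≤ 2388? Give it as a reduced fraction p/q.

a_0 = 4: 4/1  (≤ bound)
a_1 = 8: 33/8  (≤ bound)
a_2 = 8: 268/65  (≤ bound)
a_3 = 8: 2177/528  (≤ bound)
a_4 = 8: 17684/4289  (> 2388, stop)

2177/528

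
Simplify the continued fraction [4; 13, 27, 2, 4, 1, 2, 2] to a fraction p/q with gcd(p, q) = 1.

106504/26125

Use the convergent recurrence hₖ = aₖ·hₖ₋₁ + hₖ₋₂ (and likewise for the denominators kₖ):
a_0 = 4: 4/1
a_1 = 13: 53/13
a_2 = 27: 1435/352
a_3 = 2: 2923/717
a_4 = 4: 13127/3220
a_5 = 1: 16050/3937
a_6 = 2: 45227/11094
a_7 = 2: 106504/26125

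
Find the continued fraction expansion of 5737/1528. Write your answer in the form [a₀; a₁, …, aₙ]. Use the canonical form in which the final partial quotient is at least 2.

⌊5737/1528⌋ = 3, remainder 1153
⌊1528/1153⌋ = 1, remainder 375
⌊1153/375⌋ = 3, remainder 28
⌊375/28⌋ = 13, remainder 11
⌊28/11⌋ = 2, remainder 6
⌊11/6⌋ = 1, remainder 5
⌊6/5⌋ = 1, remainder 1
⌊5/1⌋ = 5, remainder 0

[3; 1, 3, 13, 2, 1, 1, 5]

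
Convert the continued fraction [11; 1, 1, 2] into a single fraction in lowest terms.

58/5

Start with 2.
1 + 1/(2/1) = 1 + 1/2 = 3/2
1 + 1/(3/2) = 1 + 2/3 = 5/3
11 + 1/(5/3) = 11 + 3/5 = 58/5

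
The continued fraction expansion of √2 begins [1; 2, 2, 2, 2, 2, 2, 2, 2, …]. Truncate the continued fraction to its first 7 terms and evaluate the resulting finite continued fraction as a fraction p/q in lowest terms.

Start with 2.
2 + 1/(2/1) = 2 + 1/2 = 5/2
2 + 1/(5/2) = 2 + 2/5 = 12/5
2 + 1/(12/5) = 2 + 5/12 = 29/12
2 + 1/(29/12) = 2 + 12/29 = 70/29
2 + 1/(70/29) = 2 + 29/70 = 169/70
1 + 1/(169/70) = 1 + 70/169 = 239/169

239/169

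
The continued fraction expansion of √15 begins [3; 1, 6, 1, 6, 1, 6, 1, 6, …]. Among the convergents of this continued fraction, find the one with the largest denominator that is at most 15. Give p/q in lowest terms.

a_0 = 3: 3/1  (≤ bound)
a_1 = 1: 4/1  (≤ bound)
a_2 = 6: 27/7  (≤ bound)
a_3 = 1: 31/8  (≤ bound)
a_4 = 6: 213/55  (> 15, stop)

31/8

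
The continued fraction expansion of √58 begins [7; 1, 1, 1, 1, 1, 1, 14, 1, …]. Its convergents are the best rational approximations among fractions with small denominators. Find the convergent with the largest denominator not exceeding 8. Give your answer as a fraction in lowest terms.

a_0 = 7: 7/1  (≤ bound)
a_1 = 1: 8/1  (≤ bound)
a_2 = 1: 15/2  (≤ bound)
a_3 = 1: 23/3  (≤ bound)
a_4 = 1: 38/5  (≤ bound)
a_5 = 1: 61/8  (≤ bound)
a_6 = 1: 99/13  (> 8, stop)

61/8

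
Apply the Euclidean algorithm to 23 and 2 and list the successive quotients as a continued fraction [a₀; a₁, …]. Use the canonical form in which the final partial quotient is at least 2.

[11; 2]

Repeatedly divide and take the remainder:
⌊23/2⌋ = 11, remainder 1
⌊2/1⌋ = 2, remainder 0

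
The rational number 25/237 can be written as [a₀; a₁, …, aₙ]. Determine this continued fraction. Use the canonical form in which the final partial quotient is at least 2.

25 ÷ 237 → quotient 0, remainder 25
237 ÷ 25 → quotient 9, remainder 12
25 ÷ 12 → quotient 2, remainder 1
12 ÷ 1 → quotient 12, remainder 0

[0; 9, 2, 12]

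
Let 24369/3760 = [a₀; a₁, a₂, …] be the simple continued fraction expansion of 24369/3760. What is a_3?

1

⌊24369/3760⌋ = 6, remainder 1809
⌊3760/1809⌋ = 2, remainder 142
⌊1809/142⌋ = 12, remainder 105
⌊142/105⌋ = 1, remainder 37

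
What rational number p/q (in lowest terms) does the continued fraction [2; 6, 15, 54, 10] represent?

Starting at the tail and folding back:
Start with 10.
54 + 1/(10/1) = 54 + 1/10 = 541/10
15 + 1/(541/10) = 15 + 10/541 = 8125/541
6 + 1/(8125/541) = 6 + 541/8125 = 49291/8125
2 + 1/(49291/8125) = 2 + 8125/49291 = 106707/49291

106707/49291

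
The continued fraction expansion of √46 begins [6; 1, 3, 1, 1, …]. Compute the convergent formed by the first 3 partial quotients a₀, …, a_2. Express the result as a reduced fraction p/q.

a_0 = 6: 6/1
a_1 = 1: 7/1
a_2 = 3: 27/4

27/4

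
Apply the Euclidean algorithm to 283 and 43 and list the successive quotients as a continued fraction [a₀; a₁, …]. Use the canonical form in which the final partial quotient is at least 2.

[6; 1, 1, 2, 1, 1, 3]

283 = 6·43 + 25, so a_0 = 6
43 = 1·25 + 18, so a_1 = 1
25 = 1·18 + 7, so a_2 = 1
18 = 2·7 + 4, so a_3 = 2
7 = 1·4 + 3, so a_4 = 1
4 = 1·3 + 1, so a_5 = 1
3 = 3·1 + 0, so a_6 = 3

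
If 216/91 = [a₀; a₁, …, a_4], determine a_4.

216 = 2·91 + 34, so a_0 = 2
91 = 2·34 + 23, so a_1 = 2
34 = 1·23 + 11, so a_2 = 1
23 = 2·11 + 1, so a_3 = 2
11 = 11·1 + 0, so a_4 = 11

11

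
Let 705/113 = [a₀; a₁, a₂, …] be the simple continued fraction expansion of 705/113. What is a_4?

705 ÷ 113 → quotient 6, remainder 27
113 ÷ 27 → quotient 4, remainder 5
27 ÷ 5 → quotient 5, remainder 2
5 ÷ 2 → quotient 2, remainder 1
2 ÷ 1 → quotient 2, remainder 0

2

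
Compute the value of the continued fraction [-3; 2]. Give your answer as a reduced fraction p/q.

Starting at the tail and folding back:
Start with 2.
-3 + 1/(2/1) = -3 + 1/2 = -5/2

-5/2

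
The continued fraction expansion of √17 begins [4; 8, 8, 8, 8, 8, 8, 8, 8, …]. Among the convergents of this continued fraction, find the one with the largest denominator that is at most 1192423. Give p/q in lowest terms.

1166876/283009

List convergents until the denominator exceeds the bound:
a_0 = 4: 4/1  (≤ bound)
a_1 = 8: 33/8  (≤ bound)
a_2 = 8: 268/65  (≤ bound)
a_3 = 8: 2177/528  (≤ bound)
a_4 = 8: 17684/4289  (≤ bound)
a_5 = 8: 143649/34840  (≤ bound)
a_6 = 8: 1166876/283009  (≤ bound)
a_7 = 8: 9478657/2298912  (> 1192423, stop)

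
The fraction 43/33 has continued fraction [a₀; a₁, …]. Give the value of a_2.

Run the Euclidean algorithm, recording each quotient:
43 ÷ 33 → quotient 1, remainder 10
33 ÷ 10 → quotient 3, remainder 3
10 ÷ 3 → quotient 3, remainder 1

3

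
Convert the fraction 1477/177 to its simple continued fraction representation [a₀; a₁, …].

Run the Euclidean algorithm, recording each quotient:
⌊1477/177⌋ = 8, remainder 61
⌊177/61⌋ = 2, remainder 55
⌊61/55⌋ = 1, remainder 6
⌊55/6⌋ = 9, remainder 1
⌊6/1⌋ = 6, remainder 0

[8; 2, 1, 9, 6]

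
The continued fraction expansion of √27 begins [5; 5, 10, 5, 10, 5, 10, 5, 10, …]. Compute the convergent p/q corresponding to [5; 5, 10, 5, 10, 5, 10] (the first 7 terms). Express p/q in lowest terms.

716035/137801

a_0 = 5: 5/1
a_1 = 5: 26/5
a_2 = 10: 265/51
a_3 = 5: 1351/260
a_4 = 10: 13775/2651
a_5 = 5: 70226/13515
a_6 = 10: 716035/137801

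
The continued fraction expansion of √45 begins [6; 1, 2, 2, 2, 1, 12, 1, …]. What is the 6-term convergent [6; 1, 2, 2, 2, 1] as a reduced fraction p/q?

161/24

Collapse the nested fraction from the inside out:
Start with 1.
2 + 1/(1/1) = 2 + 1/1 = 3/1
2 + 1/(3/1) = 2 + 1/3 = 7/3
2 + 1/(7/3) = 2 + 3/7 = 17/7
1 + 1/(17/7) = 1 + 7/17 = 24/17
6 + 1/(24/17) = 6 + 17/24 = 161/24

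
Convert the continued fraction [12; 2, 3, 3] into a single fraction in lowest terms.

286/23

a_0 = 12: 12/1
a_1 = 2: 25/2
a_2 = 3: 87/7
a_3 = 3: 286/23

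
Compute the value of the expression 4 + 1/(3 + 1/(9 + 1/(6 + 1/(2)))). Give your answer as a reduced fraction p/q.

Start with 2.
6 + 1/(2/1) = 6 + 1/2 = 13/2
9 + 1/(13/2) = 9 + 2/13 = 119/13
3 + 1/(119/13) = 3 + 13/119 = 370/119
4 + 1/(370/119) = 4 + 119/370 = 1599/370

1599/370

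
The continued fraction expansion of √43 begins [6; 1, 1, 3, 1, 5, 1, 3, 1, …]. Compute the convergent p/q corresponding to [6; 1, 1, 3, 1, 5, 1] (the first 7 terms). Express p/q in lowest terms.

400/61

a_0 = 6: 6/1
a_1 = 1: 7/1
a_2 = 1: 13/2
a_3 = 3: 46/7
a_4 = 1: 59/9
a_5 = 5: 341/52
a_6 = 1: 400/61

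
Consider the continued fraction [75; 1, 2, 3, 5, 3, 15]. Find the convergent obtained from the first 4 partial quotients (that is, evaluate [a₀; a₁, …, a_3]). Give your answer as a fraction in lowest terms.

Start with 3.
2 + 1/(3/1) = 2 + 1/3 = 7/3
1 + 1/(7/3) = 1 + 3/7 = 10/7
75 + 1/(10/7) = 75 + 7/10 = 757/10

757/10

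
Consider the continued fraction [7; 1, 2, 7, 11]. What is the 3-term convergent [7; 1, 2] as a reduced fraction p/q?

Use the convergent recurrence hₖ = aₖ·hₖ₋₁ + hₖ₋₂ (and likewise for the denominators kₖ):
a_0 = 7: 7/1
a_1 = 1: 8/1
a_2 = 2: 23/3

23/3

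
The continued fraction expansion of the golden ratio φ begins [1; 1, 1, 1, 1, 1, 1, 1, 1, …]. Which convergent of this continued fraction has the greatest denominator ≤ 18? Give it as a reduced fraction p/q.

List convergents until the denominator exceeds the bound:
a_0 = 1: 1/1  (≤ bound)
a_1 = 1: 2/1  (≤ bound)
a_2 = 1: 3/2  (≤ bound)
a_3 = 1: 5/3  (≤ bound)
a_4 = 1: 8/5  (≤ bound)
a_5 = 1: 13/8  (≤ bound)
a_6 = 1: 21/13  (≤ bound)
a_7 = 1: 34/21  (> 18, stop)

21/13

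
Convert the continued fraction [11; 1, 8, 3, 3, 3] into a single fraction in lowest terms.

3651/307

Start with 3.
3 + 1/(3/1) = 3 + 1/3 = 10/3
3 + 1/(10/3) = 3 + 3/10 = 33/10
8 + 1/(33/10) = 8 + 10/33 = 274/33
1 + 1/(274/33) = 1 + 33/274 = 307/274
11 + 1/(307/274) = 11 + 274/307 = 3651/307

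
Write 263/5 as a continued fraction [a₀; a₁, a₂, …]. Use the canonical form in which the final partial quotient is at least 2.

[52; 1, 1, 2]

263 ÷ 5 → quotient 52, remainder 3
5 ÷ 3 → quotient 1, remainder 2
3 ÷ 2 → quotient 1, remainder 1
2 ÷ 1 → quotient 2, remainder 0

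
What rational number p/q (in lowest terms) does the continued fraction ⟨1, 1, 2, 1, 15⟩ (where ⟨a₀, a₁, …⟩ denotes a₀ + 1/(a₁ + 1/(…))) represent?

Start with 15.
1 + 1/(15/1) = 1 + 1/15 = 16/15
2 + 1/(16/15) = 2 + 15/16 = 47/16
1 + 1/(47/16) = 1 + 16/47 = 63/47
1 + 1/(63/47) = 1 + 47/63 = 110/63

110/63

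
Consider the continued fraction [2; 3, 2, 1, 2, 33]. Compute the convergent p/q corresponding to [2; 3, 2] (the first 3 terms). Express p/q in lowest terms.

Use the convergent recurrence hₖ = aₖ·hₖ₋₁ + hₖ₋₂ (and likewise for the denominators kₖ):
a_0 = 2: 2/1
a_1 = 3: 7/3
a_2 = 2: 16/7

16/7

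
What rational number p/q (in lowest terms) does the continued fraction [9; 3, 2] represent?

65/7

a_0 = 9: 9/1
a_1 = 3: 28/3
a_2 = 2: 65/7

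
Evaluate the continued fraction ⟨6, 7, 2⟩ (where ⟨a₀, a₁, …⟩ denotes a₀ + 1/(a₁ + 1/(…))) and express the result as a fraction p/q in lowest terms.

Start with 2.
7 + 1/(2/1) = 7 + 1/2 = 15/2
6 + 1/(15/2) = 6 + 2/15 = 92/15

92/15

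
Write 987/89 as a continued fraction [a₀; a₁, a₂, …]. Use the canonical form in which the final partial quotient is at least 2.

[11; 11, 8]

Run the Euclidean algorithm, recording each quotient:
⌊987/89⌋ = 11, remainder 8
⌊89/8⌋ = 11, remainder 1
⌊8/1⌋ = 8, remainder 0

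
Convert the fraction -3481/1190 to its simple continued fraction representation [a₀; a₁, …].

[-3; 13, 2, 1, 2, 3, 3]

Repeatedly divide and take the remainder:
-3481 = -3·1190 + 89, so a_0 = -3
1190 = 13·89 + 33, so a_1 = 13
89 = 2·33 + 23, so a_2 = 2
33 = 1·23 + 10, so a_3 = 1
23 = 2·10 + 3, so a_4 = 2
10 = 3·3 + 1, so a_5 = 3
3 = 3·1 + 0, so a_6 = 3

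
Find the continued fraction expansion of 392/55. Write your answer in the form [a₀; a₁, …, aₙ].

[7; 7, 1, 6]

392 = 7·55 + 7, so a_0 = 7
55 = 7·7 + 6, so a_1 = 7
7 = 1·6 + 1, so a_2 = 1
6 = 6·1 + 0, so a_3 = 6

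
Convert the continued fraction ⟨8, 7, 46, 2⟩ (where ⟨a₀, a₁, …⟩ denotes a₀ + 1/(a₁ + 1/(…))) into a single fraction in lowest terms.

a_0 = 8: 8/1
a_1 = 7: 57/7
a_2 = 46: 2630/323
a_3 = 2: 5317/653

5317/653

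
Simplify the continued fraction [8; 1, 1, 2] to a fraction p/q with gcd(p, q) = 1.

Start with 2.
1 + 1/(2/1) = 1 + 1/2 = 3/2
1 + 1/(3/2) = 1 + 2/3 = 5/3
8 + 1/(5/3) = 8 + 3/5 = 43/5

43/5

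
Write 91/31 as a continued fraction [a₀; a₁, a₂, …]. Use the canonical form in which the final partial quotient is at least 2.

Run the Euclidean algorithm, recording each quotient:
91 = 2·31 + 29, so a_0 = 2
31 = 1·29 + 2, so a_1 = 1
29 = 14·2 + 1, so a_2 = 14
2 = 2·1 + 0, so a_3 = 2

[2; 1, 14, 2]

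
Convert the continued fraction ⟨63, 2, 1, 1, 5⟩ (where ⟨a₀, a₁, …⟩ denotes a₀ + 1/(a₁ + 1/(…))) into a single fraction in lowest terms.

1775/28

Start with 5.
1 + 1/(5/1) = 1 + 1/5 = 6/5
1 + 1/(6/5) = 1 + 5/6 = 11/6
2 + 1/(11/6) = 2 + 6/11 = 28/11
63 + 1/(28/11) = 63 + 11/28 = 1775/28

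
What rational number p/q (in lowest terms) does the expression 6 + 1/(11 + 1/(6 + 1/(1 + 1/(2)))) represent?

Start with 2.
1 + 1/(2/1) = 1 + 1/2 = 3/2
6 + 1/(3/2) = 6 + 2/3 = 20/3
11 + 1/(20/3) = 11 + 3/20 = 223/20
6 + 1/(223/20) = 6 + 20/223 = 1358/223

1358/223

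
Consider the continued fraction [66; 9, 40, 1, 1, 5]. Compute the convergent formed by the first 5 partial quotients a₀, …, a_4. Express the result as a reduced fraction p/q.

48327/731

Compute successive convergents:
a_0 = 66: 66/1
a_1 = 9: 595/9
a_2 = 40: 23866/361
a_3 = 1: 24461/370
a_4 = 1: 48327/731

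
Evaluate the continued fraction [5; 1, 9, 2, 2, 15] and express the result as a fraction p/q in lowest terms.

Start with 15.
2 + 1/(15/1) = 2 + 1/15 = 31/15
2 + 1/(31/15) = 2 + 15/31 = 77/31
9 + 1/(77/31) = 9 + 31/77 = 724/77
1 + 1/(724/77) = 1 + 77/724 = 801/724
5 + 1/(801/724) = 5 + 724/801 = 4729/801

4729/801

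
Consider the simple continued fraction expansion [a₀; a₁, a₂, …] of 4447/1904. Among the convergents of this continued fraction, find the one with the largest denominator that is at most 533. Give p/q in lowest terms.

a_0 = 2: 2/1  (≤ bound)
a_1 = 2: 5/2  (≤ bound)
a_2 = 1: 7/3  (≤ bound)
a_3 = 48: 341/146  (≤ bound)
a_4 = 6: 2053/879  (> 533, stop)

341/146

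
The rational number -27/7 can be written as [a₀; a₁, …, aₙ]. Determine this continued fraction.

[-4; 7]

Repeatedly divide and take the remainder:
⌊-27/7⌋ = -4, remainder 1
⌊7/1⌋ = 7, remainder 0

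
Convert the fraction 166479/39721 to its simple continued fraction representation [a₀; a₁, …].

[4; 5, 4, 2, 1, 6, 43, 2]

166479 = 4·39721 + 7595, so a_0 = 4
39721 = 5·7595 + 1746, so a_1 = 5
7595 = 4·1746 + 611, so a_2 = 4
1746 = 2·611 + 524, so a_3 = 2
611 = 1·524 + 87, so a_4 = 1
524 = 6·87 + 2, so a_5 = 6
87 = 43·2 + 1, so a_6 = 43
2 = 2·1 + 0, so a_7 = 2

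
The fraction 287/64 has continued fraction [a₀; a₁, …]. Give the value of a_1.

2

Repeatedly divide and take the remainder:
287 = 4·64 + 31, so a_0 = 4
64 = 2·31 + 2, so a_1 = 2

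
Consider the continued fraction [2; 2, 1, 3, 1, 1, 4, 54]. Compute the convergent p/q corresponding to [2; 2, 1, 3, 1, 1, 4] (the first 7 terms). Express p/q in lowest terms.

a_0 = 2: 2/1
a_1 = 2: 5/2
a_2 = 1: 7/3
a_3 = 3: 26/11
a_4 = 1: 33/14
a_5 = 1: 59/25
a_6 = 4: 269/114

269/114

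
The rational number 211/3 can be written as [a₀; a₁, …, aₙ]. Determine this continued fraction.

[70; 3]

211 ÷ 3 → quotient 70, remainder 1
3 ÷ 1 → quotient 3, remainder 0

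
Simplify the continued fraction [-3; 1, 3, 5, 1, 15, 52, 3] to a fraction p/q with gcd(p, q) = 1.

-139427/62247

Collapse the nested fraction from the inside out:
Start with 3.
52 + 1/(3/1) = 52 + 1/3 = 157/3
15 + 1/(157/3) = 15 + 3/157 = 2358/157
1 + 1/(2358/157) = 1 + 157/2358 = 2515/2358
5 + 1/(2515/2358) = 5 + 2358/2515 = 14933/2515
3 + 1/(14933/2515) = 3 + 2515/14933 = 47314/14933
1 + 1/(47314/14933) = 1 + 14933/47314 = 62247/47314
-3 + 1/(62247/47314) = -3 + 47314/62247 = -139427/62247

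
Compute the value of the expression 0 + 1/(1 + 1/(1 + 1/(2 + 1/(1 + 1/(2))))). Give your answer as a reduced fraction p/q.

11/19

Collapse the nested fraction from the inside out:
Start with 2.
1 + 1/(2/1) = 1 + 1/2 = 3/2
2 + 1/(3/2) = 2 + 2/3 = 8/3
1 + 1/(8/3) = 1 + 3/8 = 11/8
1 + 1/(11/8) = 1 + 8/11 = 19/11
0 + 1/(19/11) = 0 + 11/19 = 11/19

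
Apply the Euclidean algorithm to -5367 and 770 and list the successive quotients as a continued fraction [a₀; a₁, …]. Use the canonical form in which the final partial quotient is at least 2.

-5367 = -7·770 + 23, so a_0 = -7
770 = 33·23 + 11, so a_1 = 33
23 = 2·11 + 1, so a_2 = 2
11 = 11·1 + 0, so a_3 = 11

[-7; 33, 2, 11]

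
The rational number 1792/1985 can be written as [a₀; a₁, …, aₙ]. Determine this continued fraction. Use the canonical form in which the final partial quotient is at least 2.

⌊1792/1985⌋ = 0, remainder 1792
⌊1985/1792⌋ = 1, remainder 193
⌊1792/193⌋ = 9, remainder 55
⌊193/55⌋ = 3, remainder 28
⌊55/28⌋ = 1, remainder 27
⌊28/27⌋ = 1, remainder 1
⌊27/1⌋ = 27, remainder 0

[0; 1, 9, 3, 1, 1, 27]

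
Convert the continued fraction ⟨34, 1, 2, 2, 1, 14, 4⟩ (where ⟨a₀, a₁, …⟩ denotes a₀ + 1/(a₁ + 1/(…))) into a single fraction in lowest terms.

Build up convergents one term at a time:
a_0 = 34: 34/1
a_1 = 1: 35/1
a_2 = 2: 104/3
a_3 = 2: 243/7
a_4 = 1: 347/10
a_5 = 14: 5101/147
a_6 = 4: 20751/598

20751/598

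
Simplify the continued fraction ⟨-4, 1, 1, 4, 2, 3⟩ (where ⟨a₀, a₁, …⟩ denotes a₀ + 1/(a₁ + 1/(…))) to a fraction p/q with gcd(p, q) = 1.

a_0 = -4: -4/1
a_1 = 1: -3/1
a_2 = 1: -7/2
a_3 = 4: -31/9
a_4 = 2: -69/20
a_5 = 3: -238/69

-238/69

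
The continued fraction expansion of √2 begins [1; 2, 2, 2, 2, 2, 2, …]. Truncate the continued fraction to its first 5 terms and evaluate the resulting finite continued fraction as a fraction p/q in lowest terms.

a_0 = 1: 1/1
a_1 = 2: 3/2
a_2 = 2: 7/5
a_3 = 2: 17/12
a_4 = 2: 41/29

41/29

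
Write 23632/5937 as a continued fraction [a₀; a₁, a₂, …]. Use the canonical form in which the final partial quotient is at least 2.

[3; 1, 50, 5, 1, 1, 10]

Apply division with remainder until the remainder is 0:
23632 ÷ 5937 → quotient 3, remainder 5821
5937 ÷ 5821 → quotient 1, remainder 116
5821 ÷ 116 → quotient 50, remainder 21
116 ÷ 21 → quotient 5, remainder 11
21 ÷ 11 → quotient 1, remainder 10
11 ÷ 10 → quotient 1, remainder 1
10 ÷ 1 → quotient 10, remainder 0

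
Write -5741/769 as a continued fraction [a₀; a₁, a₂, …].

Run the Euclidean algorithm, recording each quotient:
⌊-5741/769⌋ = -8, remainder 411
⌊769/411⌋ = 1, remainder 358
⌊411/358⌋ = 1, remainder 53
⌊358/53⌋ = 6, remainder 40
⌊53/40⌋ = 1, remainder 13
⌊40/13⌋ = 3, remainder 1
⌊13/1⌋ = 13, remainder 0

[-8; 1, 1, 6, 1, 3, 13]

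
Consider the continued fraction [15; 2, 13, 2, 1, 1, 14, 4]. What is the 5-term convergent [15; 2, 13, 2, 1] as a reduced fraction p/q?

1285/83

Build up convergents one term at a time:
a_0 = 15: 15/1
a_1 = 2: 31/2
a_2 = 13: 418/27
a_3 = 2: 867/56
a_4 = 1: 1285/83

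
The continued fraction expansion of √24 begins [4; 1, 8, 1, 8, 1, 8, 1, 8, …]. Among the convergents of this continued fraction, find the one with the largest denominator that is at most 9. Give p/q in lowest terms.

44/9

a_0 = 4: 4/1  (≤ bound)
a_1 = 1: 5/1  (≤ bound)
a_2 = 8: 44/9  (≤ bound)
a_3 = 1: 49/10  (> 9, stop)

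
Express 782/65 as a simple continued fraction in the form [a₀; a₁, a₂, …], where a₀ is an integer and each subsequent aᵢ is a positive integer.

[12; 32, 2]

782 ÷ 65 → quotient 12, remainder 2
65 ÷ 2 → quotient 32, remainder 1
2 ÷ 1 → quotient 2, remainder 0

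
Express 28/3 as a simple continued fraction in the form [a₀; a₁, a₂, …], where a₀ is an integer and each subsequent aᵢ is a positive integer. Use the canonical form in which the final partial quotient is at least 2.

⌊28/3⌋ = 9, remainder 1
⌊3/1⌋ = 3, remainder 0

[9; 3]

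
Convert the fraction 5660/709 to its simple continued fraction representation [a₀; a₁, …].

[7; 1, 58, 12]

⌊5660/709⌋ = 7, remainder 697
⌊709/697⌋ = 1, remainder 12
⌊697/12⌋ = 58, remainder 1
⌊12/1⌋ = 12, remainder 0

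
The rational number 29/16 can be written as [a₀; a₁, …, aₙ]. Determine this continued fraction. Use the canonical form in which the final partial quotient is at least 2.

[1; 1, 4, 3]

Apply division with remainder until the remainder is 0:
⌊29/16⌋ = 1, remainder 13
⌊16/13⌋ = 1, remainder 3
⌊13/3⌋ = 4, remainder 1
⌊3/1⌋ = 3, remainder 0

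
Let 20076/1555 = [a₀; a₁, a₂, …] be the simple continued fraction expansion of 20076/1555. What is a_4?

2

Repeatedly divide and take the remainder:
⌊20076/1555⌋ = 12, remainder 1416
⌊1555/1416⌋ = 1, remainder 139
⌊1416/139⌋ = 10, remainder 26
⌊139/26⌋ = 5, remainder 9
⌊26/9⌋ = 2, remainder 8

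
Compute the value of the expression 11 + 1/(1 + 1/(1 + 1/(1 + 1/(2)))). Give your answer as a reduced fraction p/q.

93/8

a_0 = 11: 11/1
a_1 = 1: 12/1
a_2 = 1: 23/2
a_3 = 1: 35/3
a_4 = 2: 93/8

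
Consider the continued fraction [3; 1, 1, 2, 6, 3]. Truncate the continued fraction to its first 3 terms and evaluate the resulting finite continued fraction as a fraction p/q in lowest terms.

7/2

Start with 1.
1 + 1/(1/1) = 1 + 1/1 = 2/1
3 + 1/(2/1) = 3 + 1/2 = 7/2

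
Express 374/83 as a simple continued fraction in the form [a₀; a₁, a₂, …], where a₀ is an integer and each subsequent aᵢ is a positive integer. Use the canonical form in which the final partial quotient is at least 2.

374 = 4·83 + 42, so a_0 = 4
83 = 1·42 + 41, so a_1 = 1
42 = 1·41 + 1, so a_2 = 1
41 = 41·1 + 0, so a_3 = 41

[4; 1, 1, 41]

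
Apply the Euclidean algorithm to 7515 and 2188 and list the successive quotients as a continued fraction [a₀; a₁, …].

[3; 2, 3, 3, 13, 3, 2]

Run the Euclidean algorithm, recording each quotient:
7515 ÷ 2188 → quotient 3, remainder 951
2188 ÷ 951 → quotient 2, remainder 286
951 ÷ 286 → quotient 3, remainder 93
286 ÷ 93 → quotient 3, remainder 7
93 ÷ 7 → quotient 13, remainder 2
7 ÷ 2 → quotient 3, remainder 1
2 ÷ 1 → quotient 2, remainder 0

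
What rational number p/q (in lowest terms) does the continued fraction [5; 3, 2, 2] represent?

90/17

a_0 = 5: 5/1
a_1 = 3: 16/3
a_2 = 2: 37/7
a_3 = 2: 90/17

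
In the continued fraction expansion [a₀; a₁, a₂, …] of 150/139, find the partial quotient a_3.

Repeatedly divide and take the remainder:
⌊150/139⌋ = 1, remainder 11
⌊139/11⌋ = 12, remainder 7
⌊11/7⌋ = 1, remainder 4
⌊7/4⌋ = 1, remainder 3

1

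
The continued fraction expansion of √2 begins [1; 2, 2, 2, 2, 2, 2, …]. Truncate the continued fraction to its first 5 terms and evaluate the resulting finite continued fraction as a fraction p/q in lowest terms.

41/29

Start with 2.
2 + 1/(2/1) = 2 + 1/2 = 5/2
2 + 1/(5/2) = 2 + 2/5 = 12/5
2 + 1/(12/5) = 2 + 5/12 = 29/12
1 + 1/(29/12) = 1 + 12/29 = 41/29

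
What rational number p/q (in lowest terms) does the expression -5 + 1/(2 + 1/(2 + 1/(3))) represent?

a_0 = -5: -5/1
a_1 = 2: -9/2
a_2 = 2: -23/5
a_3 = 3: -78/17

-78/17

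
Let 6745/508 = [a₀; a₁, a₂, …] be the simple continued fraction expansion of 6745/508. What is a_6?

⌊6745/508⌋ = 13, remainder 141
⌊508/141⌋ = 3, remainder 85
⌊141/85⌋ = 1, remainder 56
⌊85/56⌋ = 1, remainder 29
⌊56/29⌋ = 1, remainder 27
⌊29/27⌋ = 1, remainder 2
⌊27/2⌋ = 13, remainder 1

13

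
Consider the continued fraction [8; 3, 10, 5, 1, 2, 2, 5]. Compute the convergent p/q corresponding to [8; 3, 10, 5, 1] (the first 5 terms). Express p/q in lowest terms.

a_0 = 8: 8/1
a_1 = 3: 25/3
a_2 = 10: 258/31
a_3 = 5: 1315/158
a_4 = 1: 1573/189

1573/189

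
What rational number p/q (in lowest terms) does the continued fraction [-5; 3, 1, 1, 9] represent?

-316/67

Start with 9.
1 + 1/(9/1) = 1 + 1/9 = 10/9
1 + 1/(10/9) = 1 + 9/10 = 19/10
3 + 1/(19/10) = 3 + 10/19 = 67/19
-5 + 1/(67/19) = -5 + 19/67 = -316/67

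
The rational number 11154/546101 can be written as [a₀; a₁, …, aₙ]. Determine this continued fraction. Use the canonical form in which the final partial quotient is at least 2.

Run the Euclidean algorithm, recording each quotient:
11154 = 0·546101 + 11154, so a_0 = 0
546101 = 48·11154 + 10709, so a_1 = 48
11154 = 1·10709 + 445, so a_2 = 1
10709 = 24·445 + 29, so a_3 = 24
445 = 15·29 + 10, so a_4 = 15
29 = 2·10 + 9, so a_5 = 2
10 = 1·9 + 1, so a_6 = 1
9 = 9·1 + 0, so a_7 = 9

[0; 48, 1, 24, 15, 2, 1, 9]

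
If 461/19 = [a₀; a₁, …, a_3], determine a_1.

3

⌊461/19⌋ = 24, remainder 5
⌊19/5⌋ = 3, remainder 4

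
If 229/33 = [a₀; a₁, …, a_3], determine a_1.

Apply division with remainder until the remainder is 0:
229 ÷ 33 → quotient 6, remainder 31
33 ÷ 31 → quotient 1, remainder 2

1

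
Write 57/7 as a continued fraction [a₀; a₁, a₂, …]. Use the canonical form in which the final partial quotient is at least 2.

[8; 7]

Run the Euclidean algorithm, recording each quotient:
⌊57/7⌋ = 8, remainder 1
⌊7/1⌋ = 7, remainder 0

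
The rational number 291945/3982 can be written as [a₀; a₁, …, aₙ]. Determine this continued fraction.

⌊291945/3982⌋ = 73, remainder 1259
⌊3982/1259⌋ = 3, remainder 205
⌊1259/205⌋ = 6, remainder 29
⌊205/29⌋ = 7, remainder 2
⌊29/2⌋ = 14, remainder 1
⌊2/1⌋ = 2, remainder 0

[73; 3, 6, 7, 14, 2]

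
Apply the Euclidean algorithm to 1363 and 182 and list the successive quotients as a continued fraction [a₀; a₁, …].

⌊1363/182⌋ = 7, remainder 89
⌊182/89⌋ = 2, remainder 4
⌊89/4⌋ = 22, remainder 1
⌊4/1⌋ = 4, remainder 0

[7; 2, 22, 4]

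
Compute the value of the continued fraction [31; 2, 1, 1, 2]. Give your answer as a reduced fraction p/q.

Build up convergents one term at a time:
a_0 = 31: 31/1
a_1 = 2: 63/2
a_2 = 1: 94/3
a_3 = 1: 157/5
a_4 = 2: 408/13

408/13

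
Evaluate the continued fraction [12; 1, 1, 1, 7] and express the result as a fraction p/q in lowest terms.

291/23

Start with 7.
1 + 1/(7/1) = 1 + 1/7 = 8/7
1 + 1/(8/7) = 1 + 7/8 = 15/8
1 + 1/(15/8) = 1 + 8/15 = 23/15
12 + 1/(23/15) = 12 + 15/23 = 291/23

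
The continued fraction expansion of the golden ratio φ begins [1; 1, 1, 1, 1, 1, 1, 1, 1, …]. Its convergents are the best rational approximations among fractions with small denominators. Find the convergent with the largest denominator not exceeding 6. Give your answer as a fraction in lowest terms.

8/5

List convergents until the denominator exceeds the bound:
a_0 = 1: 1/1  (≤ bound)
a_1 = 1: 2/1  (≤ bound)
a_2 = 1: 3/2  (≤ bound)
a_3 = 1: 5/3  (≤ bound)
a_4 = 1: 8/5  (≤ bound)
a_5 = 1: 13/8  (> 6, stop)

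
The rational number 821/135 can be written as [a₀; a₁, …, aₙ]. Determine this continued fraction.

[6; 12, 3, 1, 2]

Repeatedly divide and take the remainder:
⌊821/135⌋ = 6, remainder 11
⌊135/11⌋ = 12, remainder 3
⌊11/3⌋ = 3, remainder 2
⌊3/2⌋ = 1, remainder 1
⌊2/1⌋ = 2, remainder 0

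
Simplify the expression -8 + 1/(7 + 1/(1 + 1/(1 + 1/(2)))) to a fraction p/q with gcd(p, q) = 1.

-299/38

Use the convergent recurrence hₖ = aₖ·hₖ₋₁ + hₖ₋₂ (and likewise for the denominators kₖ):
a_0 = -8: -8/1
a_1 = 7: -55/7
a_2 = 1: -63/8
a_3 = 1: -118/15
a_4 = 2: -299/38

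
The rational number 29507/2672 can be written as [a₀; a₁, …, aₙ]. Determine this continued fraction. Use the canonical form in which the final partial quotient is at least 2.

[11; 23, 4, 3, 1, 6]

29507 = 11·2672 + 115, so a_0 = 11
2672 = 23·115 + 27, so a_1 = 23
115 = 4·27 + 7, so a_2 = 4
27 = 3·7 + 6, so a_3 = 3
7 = 1·6 + 1, so a_4 = 1
6 = 6·1 + 0, so a_5 = 6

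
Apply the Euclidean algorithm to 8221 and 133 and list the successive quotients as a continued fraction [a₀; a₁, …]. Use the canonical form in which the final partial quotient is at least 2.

[61; 1, 4, 3, 8]

⌊8221/133⌋ = 61, remainder 108
⌊133/108⌋ = 1, remainder 25
⌊108/25⌋ = 4, remainder 8
⌊25/8⌋ = 3, remainder 1
⌊8/1⌋ = 8, remainder 0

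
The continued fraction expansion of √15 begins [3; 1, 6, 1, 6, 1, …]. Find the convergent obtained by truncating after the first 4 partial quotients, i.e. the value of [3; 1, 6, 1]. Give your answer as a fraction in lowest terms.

31/8

Starting at the tail and folding back:
Start with 1.
6 + 1/(1/1) = 6 + 1/1 = 7/1
1 + 1/(7/1) = 1 + 1/7 = 8/7
3 + 1/(8/7) = 3 + 7/8 = 31/8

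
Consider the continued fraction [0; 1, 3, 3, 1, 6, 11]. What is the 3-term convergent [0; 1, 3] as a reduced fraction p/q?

3/4

Start with 3.
1 + 1/(3/1) = 1 + 1/3 = 4/3
0 + 1/(4/3) = 0 + 3/4 = 3/4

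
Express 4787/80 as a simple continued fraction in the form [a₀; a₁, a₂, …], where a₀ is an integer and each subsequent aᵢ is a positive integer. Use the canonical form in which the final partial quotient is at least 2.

4787 ÷ 80 → quotient 59, remainder 67
80 ÷ 67 → quotient 1, remainder 13
67 ÷ 13 → quotient 5, remainder 2
13 ÷ 2 → quotient 6, remainder 1
2 ÷ 1 → quotient 2, remainder 0

[59; 1, 5, 6, 2]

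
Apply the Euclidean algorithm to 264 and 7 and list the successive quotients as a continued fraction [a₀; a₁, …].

[37; 1, 2, 2]

Repeatedly divide and take the remainder:
264 = 37·7 + 5, so a_0 = 37
7 = 1·5 + 2, so a_1 = 1
5 = 2·2 + 1, so a_2 = 2
2 = 2·1 + 0, so a_3 = 2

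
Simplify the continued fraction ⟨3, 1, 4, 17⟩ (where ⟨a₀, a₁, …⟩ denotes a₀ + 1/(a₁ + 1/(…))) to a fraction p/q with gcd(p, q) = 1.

Start with 17.
4 + 1/(17/1) = 4 + 1/17 = 69/17
1 + 1/(69/17) = 1 + 17/69 = 86/69
3 + 1/(86/69) = 3 + 69/86 = 327/86

327/86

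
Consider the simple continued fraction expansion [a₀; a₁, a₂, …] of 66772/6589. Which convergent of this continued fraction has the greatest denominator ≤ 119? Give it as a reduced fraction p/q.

a_0 = 10: 10/1  (≤ bound)
a_1 = 7: 71/7  (≤ bound)
a_2 = 2: 152/15  (≤ bound)
a_3 = 7: 1135/112  (≤ bound)
a_4 = 1: 1287/127  (> 119, stop)

1135/112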